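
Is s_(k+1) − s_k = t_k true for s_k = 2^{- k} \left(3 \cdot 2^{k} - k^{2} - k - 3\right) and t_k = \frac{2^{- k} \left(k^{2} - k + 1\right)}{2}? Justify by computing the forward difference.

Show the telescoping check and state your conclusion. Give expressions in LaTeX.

s_(k+1) = (6*2**k - k - (k + 1)**2 - 4)/(2*2**k)
s_(k+1) − s_k = (k**2 - k + 1)/(2*2**k)
(s_(k+1) − s_k) − t_k = 0

Valid: the claim telescopes to t_k.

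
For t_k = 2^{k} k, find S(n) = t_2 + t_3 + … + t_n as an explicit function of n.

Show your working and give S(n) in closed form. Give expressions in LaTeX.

t_(k+1)/t_k = 2 + 2/k.
So A=2 and B=1, with C=k.
Set up (2)·f(k+1) − (1)·f(k) − (k) = 0.
From deg A=0, deg B=0, deg C=1: d=1.
Solve for f: f(k) = k - 2 (degree 1 ≤ 1).
So s_k = (B(k−1)f/C)·t_k = ((k - 2)/k)·t_k = 2**k*(k - 2).
Check: Δs_k = 2**k*k. ✓
Telescope: S(n) = s_(n+1) − s_(2) = 2**(n + 1)*(n - 1) − (0) = 2**(n + 1)*(n - 1).

S(n) = 2^{n + 1} \left(n - 1\right)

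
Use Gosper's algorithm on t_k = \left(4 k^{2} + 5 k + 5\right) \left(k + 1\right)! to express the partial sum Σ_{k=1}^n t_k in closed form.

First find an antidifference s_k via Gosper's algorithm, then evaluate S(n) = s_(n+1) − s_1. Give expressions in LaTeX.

S(n) = 4 n \left(n + 2\right)! + \left(n + 2\right)! - 2

r(k) = (k + 2)*(5*k + 4*(k + 1)**2 + 10)/(4*k**2 + 5*k + 5) after simplifying.
Take A(k)=k + 2, B(k)=1, C(k)=k**2 + 5*k/4 + 5/4.
f must satisfy (k + 2)·f(k+1) − (1)·f(k) = k**2 + 5*k/4 + 5/4.
d = 1 from the (1,0,2) case.
Match coefficients ⇒ f(k) = (4*k - 3)/4.
R(k) = B(k−1)·f(k)/C(k) = (4*k - 3)/(4*k**2 + 5*k + 5); s_k = R·t_k = (4*k - 3)*factorial(k + 1).
s_(k+1) − s_k = (4*k**2 + 5*k + 5)*factorial(k + 1) = t_k.
Telescope: S(n) = s_(n+1) − s_(1) = (4*n + 1)*factorial(n + 2) − (2) = 4*n*factorial(n + 2) + factorial(n + 2) - 2.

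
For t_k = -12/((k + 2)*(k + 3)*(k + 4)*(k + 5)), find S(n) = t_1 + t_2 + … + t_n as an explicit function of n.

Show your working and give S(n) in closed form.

Compute t_(k+1)/t_k: get (k + 2)/(k + 6).
Normal form (A,B,C) = (k + 2, k + 6, 1).
Set up (k + 2)·f(k+1) − (k + 5)·f(k) − (1) = 0.
From deg A=1, deg B=1, deg C=0: d=3.
Coefficient equations give f(k) = k*(k**2 + 9*k + 26)/72.
Certificate R = B(k−1)f/C = k*(k + 5)*(k**2 + 9*k + 26)/72 gives s_k = k*(-k**2 - 9*k - 26)/(6*(k + 2)*(k + 3)*(k + 4)).
Verify: -12/(k**4 + 14*k**3 + 71*k**2 + 154*k + 120) matches t_k.
Σ_(k=1)^n t_k = s_(n+1) − s_(1) = ((-n**3 - 12*n**2 - 47*n - 36)/(6*(n**3 + 12*n**2 + 47*n + 60))) − (-1/10), i.e. n*(-n**2 - 12*n - 47)/(15*(n**3 + 12*n**2 + 47*n + 60)).

S(n) = n*(-n**2 - 12*n - 47)/(15*(n**3 + 12*n**2 + 47*n + 60))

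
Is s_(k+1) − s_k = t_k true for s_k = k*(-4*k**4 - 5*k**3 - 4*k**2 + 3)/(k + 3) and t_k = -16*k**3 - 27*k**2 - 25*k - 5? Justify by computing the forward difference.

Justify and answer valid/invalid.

s_(k+1) = -(k + 1)*(4*(k + 1)**4 + 5*(k + 1)**3 + 4*(k + 1)**2 - 3)/(k + 4)
s_(k+1) − s_k = (-16*k**5 - 115*k**4 - 258*k**3 - 298*k**2 - 169*k - 30)/(k**2 + 7*k + 12)
(s_(k+1) − s_k) − t_k = 2*(12*k**4 + 74*k**3 + 103*k**2 + 83*k + 15)/(k**2 + 7*k + 12)

Invalid: residual 2*(12*k**4 + 74*k**3 + 103*k**2 + 83*k + 15)/(k**2 + 7*k + 12) ≠ 0.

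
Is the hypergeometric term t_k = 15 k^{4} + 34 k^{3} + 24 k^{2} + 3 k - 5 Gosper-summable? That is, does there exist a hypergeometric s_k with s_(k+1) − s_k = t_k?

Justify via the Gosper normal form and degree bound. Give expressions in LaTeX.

r(k) = (15*k**4 + 94*k**3 + 216*k**2 + 213*k + 71)/(15*k**4 + 34*k**3 + 24*k**2 + 3*k - 5) after simplifying.
Factor: A=1; B=1; C=k**4 + 34*k**3/15 + 8*k**2/5 + k/5 - 1/3.
f must satisfy (1)·f(k+1) − (1)·f(k) = k**4 + 34*k**3/15 + 8*k**2/5 + k/5 - 1/3.
deg f ≤ 5 (via 0,0,4).
Coefficient equations give f(k) = k*(3*k**4 + k**3 - 4*k**2 - 2*k - 3)/15.
Then R = B(k−1)f/C = k*(3*k**4 + k**3 - 4*k**2 - 2*k - 3)/(15*k**4 + 34*k**3 + 24*k**2 + 3*k - 5), so s_k = R(k)·t_k = k*(3*k**4 + k**3 - 4*k**2 - 2*k - 3).
Δs = 15*k**4 + 34*k**3 + 24*k**2 + 3*k - 5, as required.

Yes. s_k = k \left(3 k^{4} + k^{3} - 4 k^{2} - 2 k - 3\right).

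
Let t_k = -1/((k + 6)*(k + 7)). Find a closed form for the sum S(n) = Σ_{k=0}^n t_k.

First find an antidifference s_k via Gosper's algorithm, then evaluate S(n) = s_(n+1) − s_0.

S(n) = (-n - 1)/(6*(n + 7))

Ratio r(k) = (k + 6)/(k + 8).
So A=k + 6 and B=k + 8, with C=1.
Key eq: (k + 6)·f(k+1) = (k + 7)·f(k) + (1).
d = 1 from the (1,1,0) case.
Solve for f: f(k) = k/6 (degree 1 ≤ 1).
So s_k = (B(k−1)f/C)·t_k = (k*(k + 7)/6)·t_k = -k/(6*k + 36).
Check: Δs_k = -1/(k**2 + 13*k + 42). ✓
Telescope: S(n) = s_(n+1) − s_(0) = (-n - 1)/(6*(n + 7)) − (0) = (-n - 1)/(6*(n + 7)).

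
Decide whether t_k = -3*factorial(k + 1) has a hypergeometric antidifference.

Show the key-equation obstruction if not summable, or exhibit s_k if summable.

Step 1: r(k) = k + 2.
A = k + 2, B = 1, C = 1.
Set up (k + 2)·f(k+1) − (1)·f(k) − (1) = 0.
From deg A=1, deg B=0, deg C=0: d=-1.
deg f ≤ -1 is impossible — no certificate.

No; the degree bound rules out any f.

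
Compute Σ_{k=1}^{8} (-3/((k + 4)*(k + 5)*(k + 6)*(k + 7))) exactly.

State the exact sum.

r(k) = (k + 4)/(k + 8) after simplifying.
Factor: A=k + 4; B=k + 8; C=1.
Solve (k + 4)·f(k+1) − (k + 7)·f(k) = 1.
From deg A=1, deg B=1, deg C=0: d=3.
A polynomial solution: f(k) = k*(k**2 + 15*k + 74)/360.
Then R = B(k−1)f/C = k*(k + 7)*(k**2 + 15*k + 74)/360, so s_k = R(k)·t_k = k*(-k**2 - 15*k - 74)/(120*(k + 4)*(k + 5)*(k + 6)).
Check: Δs_k = -3/(k**4 + 22*k**3 + 179*k**2 + 638*k + 840). ✓
Sum = s_(9) − s_(1); s_(9) = -29/3640, s_(1) = -1/280 ⇒ -2/455.

Σ = -2/455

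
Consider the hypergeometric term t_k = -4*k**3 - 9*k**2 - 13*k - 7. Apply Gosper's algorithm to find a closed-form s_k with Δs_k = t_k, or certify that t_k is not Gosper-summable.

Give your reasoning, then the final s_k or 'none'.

s_k = k*(-k**3 - k**2 - 3*k - 2)

r(k) = (4*k**3 + 21*k**2 + 43*k + 33)/(4*k**3 + 9*k**2 + 13*k + 7) after simplifying.
So A=1 and B=1, with C=k**3 + 9*k**2/4 + 13*k/4 + 7/4.
Key eq: (1)·f(k+1) = (1)·f(k) + (k**3 + 9*k**2/4 + 13*k/4 + 7/4).
Degrees (0,0,3) ⇒ d ≤ 4.
Match coefficients ⇒ f(k) = k*(k**3 + k**2 + 3*k + 2)/4.
Get s_k = R·t_k = k*(-k**3 - k**2 - 3*k - 2) with R(k) = B(k−1)f(k)/C(k) = k*(k**3 + k**2 + 3*k + 2)/(4*k**3 + 9*k**2 + 13*k + 7).
s_(k+1) − s_k = -4*k**3 - 9*k**2 - 13*k - 7 = t_k.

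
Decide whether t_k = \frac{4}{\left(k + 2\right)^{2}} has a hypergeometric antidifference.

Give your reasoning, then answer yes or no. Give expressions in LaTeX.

No — key equation has no polynomial f.

Step 1: r(k) = (k + 2)**2/(k + 3)**2.
A = k**2 + 4*k + 4, B = k**2 + 6*k + 9, C = 1.
Need (k**2 + 4*k + 4)·f(k+1) − (k**2 + 4*k + 4)·f(k) = 1.
deg f ≤ 0 (via 2,2,0).
Generic f = c0 gives residual -1; -1 = 0 cannot hold, so t_k is not Gosper-summable.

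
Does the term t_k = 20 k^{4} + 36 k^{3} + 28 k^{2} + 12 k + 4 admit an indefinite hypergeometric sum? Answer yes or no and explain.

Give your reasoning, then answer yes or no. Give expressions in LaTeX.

Yes. s_k = k \left(4 k^{4} - k^{3} - 2 k^{2} + k + 2\right).

Step 1: r(k) = (5*k**4 + 29*k**3 + 64*k**2 + 64*k + 25)/(5*k**4 + 9*k**3 + 7*k**2 + 3*k + 1).
Factor: A=1; B=1; C=k**4 + 9*k**3/5 + 7*k**2/5 + 3*k/5 + 1/5.
Set up (1)·f(k+1) − (1)·f(k) − (k**4 + 9*k**3/5 + 7*k**2/5 + 3*k/5 + 1/5) = 0.
Degrees (0,0,4) ⇒ d ≤ 5.
Coefficient equations give f(k) = k*(4*k**4 - k**3 - 2*k**2 + k + 2)/20.
So s_k = (B(k−1)f/C)·t_k = (k*(4*k**4 - k**3 - 2*k**2 + k + 2)/(4*(5*k**4 + 9*k**3 + 7*k**2 + 3*k + 1)))·t_k = k*(4*k**4 - k**3 - 2*k**2 + k + 2).
s_(k+1) − s_k = 20*k**4 + 36*k**3 + 28*k**2 + 12*k + 4 = t_k.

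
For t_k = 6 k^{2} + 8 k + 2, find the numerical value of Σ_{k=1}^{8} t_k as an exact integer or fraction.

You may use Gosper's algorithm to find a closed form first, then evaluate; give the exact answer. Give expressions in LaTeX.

r(k) = (3*k**2 + 10*k + 8)/(3*k**2 + 4*k + 1) after simplifying.
Take A(k)=1, B(k)=1, C(k)=k**2 + 4*k/3 + 1/3.
f must satisfy (1)·f(k+1) − (1)·f(k) = k**2 + 4*k/3 + 1/3.
deg f ≤ 3 (via 0,0,2).
Match coefficients ⇒ f(k) = k*(k + 1)*(2*k - 1)/6.
Then R = B(k−1)f/C = k*(2*k - 1)/(2*(3*k + 1)), so s_k = R(k)·t_k = k*(2*k**2 + k - 1).
Check: Δs_k = 6*k**2 + 8*k + 2. ✓
Telescoping: Σ = s_(9) − s_(1) = 1530 − (2) = 1528.

Σ = 1528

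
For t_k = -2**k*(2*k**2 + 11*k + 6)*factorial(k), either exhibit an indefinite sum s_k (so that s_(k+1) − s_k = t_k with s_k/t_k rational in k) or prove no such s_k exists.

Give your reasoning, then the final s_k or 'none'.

s_k = -2**k*(k + 4)*factorial(k)

t_(k+1)/t_k = 2*(2*k**3 + 17*k**2 + 34*k + 19)/(2*k**2 + 11*k + 6).
Gosper form: A/B · C(k+1)/C(k) with A=2*k + 2, B=1, C=k**2 + 11*k/2 + 3.
f must satisfy (2*k + 2)·f(k+1) − (1)·f(k) = k**2 + 11*k/2 + 3.
Bound: deg f ≤ 1.
Match coefficients ⇒ f(k) = (k + 4)/2.
R(k) = B(k−1)·f(k)/C(k) = (k + 4)/(2*k**2 + 11*k + 6); s_k = R·t_k = -2**k*(k + 4)*factorial(k).
s_(k+1) − s_k = -2**k*(2*k**2 + 11*k + 6)*factorial(k) = t_k.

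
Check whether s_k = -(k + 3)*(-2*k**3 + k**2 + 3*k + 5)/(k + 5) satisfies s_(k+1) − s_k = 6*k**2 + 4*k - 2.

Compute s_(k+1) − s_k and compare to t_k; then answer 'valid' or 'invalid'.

s_(k+1) = (2*k**4 + 13*k**3 + 21*k**2 - 3*k - 28)/(k + 6)
s_(k+1) − s_k = 2*(3*k**4 + 31*k**3 + 76*k**2 + 28*k - 25)/(k**2 + 11*k + 30)
(s_(k+1) − s_k) − t_k = 2*(-4*k**3 - 35*k**2 - 21*k + 5)/(k**2 + 11*k + 30)

Invalid: residual 2*(-4*k**3 - 35*k**2 - 21*k + 5)/(k**2 + 11*k + 30) ≠ 0.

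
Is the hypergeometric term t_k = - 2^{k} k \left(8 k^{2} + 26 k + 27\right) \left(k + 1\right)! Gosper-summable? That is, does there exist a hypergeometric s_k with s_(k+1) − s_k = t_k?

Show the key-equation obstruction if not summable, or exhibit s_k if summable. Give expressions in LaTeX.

t_(k+1)/t_k = 2*(k + 1)*(k + 2)*(26*k + 8*(k + 1)**2 + 53)/(k*(8*k**2 + 26*k + 27)).
So A=2*k + 4 and B=1, with C=k**3 + 13*k**2/4 + 27*k/8.
Need (2*k + 4)·f(k+1) − (1)·f(k) = k**3 + 13*k**2/4 + 27*k/8.
Bound: deg f ≤ 2.
Solving with deg f ≤ 2: f(k) = (4*k**2 - k - 4)/8.
Then R = B(k−1)f/C = (4*k**2 - k - 4)/(k*(8*k**2 + 26*k + 27)), so s_k = R(k)·t_k = 2**k*(-4*k**2 + k + 4)*factorial(k + 1).
Δs = -2**k*k*(8*k**2 + 26*k + 27)*factorial(k + 1), as required.

Yes. s_k = 2^{k} \left(- 4 k^{2} + k + 4\right) \left(k + 1\right)!.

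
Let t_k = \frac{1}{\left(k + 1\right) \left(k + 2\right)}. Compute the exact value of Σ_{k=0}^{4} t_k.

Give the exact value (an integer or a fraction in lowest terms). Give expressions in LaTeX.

Σ = 5/6

t_(k+1)/t_k = (k + 1)/(k + 3).
A = k + 1, B = k + 3, C = 1.
f must satisfy (k + 1)·f(k+1) − (k + 2)·f(k) = 1.
From deg A=1, deg B=1, deg C=0: d=1.
A polynomial solution: f(k) = k.
So s_k = (B(k−1)f/C)·t_k = (k*(k + 2))·t_k = k/(k + 1).
Verify: 1/(k**2 + 3*k + 2) matches t_k.
Telescoping: Σ = s_(5) − s_(0) = 5/6 − (0) = 5/6.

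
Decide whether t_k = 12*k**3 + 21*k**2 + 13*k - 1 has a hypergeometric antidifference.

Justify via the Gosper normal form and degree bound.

Yes. s_k = k*(3*k**3 + k**2 - k - 4).

t_(k+1)/t_k = (12*k**3 + 57*k**2 + 91*k + 45)/(12*k**3 + 21*k**2 + 13*k - 1).
Take A(k)=1, B(k)=1, C(k)=k**3 + 7*k**2/4 + 13*k/12 - 1/12.
f must satisfy (1)·f(k+1) − (1)·f(k) = k**3 + 7*k**2/4 + 13*k/12 - 1/12.
Degrees (0,0,3) ⇒ d ≤ 4.
A polynomial solution: f(k) = k*(3*k**3 + k**2 - k - 4)/12.
Certificate R = B(k−1)f/C = k*(3*k**3 + k**2 - k - 4)/(12*k**3 + 21*k**2 + 13*k - 1) gives s_k = k*(3*k**3 + k**2 - k - 4).
Check: Δs_k = 12*k**3 + 21*k**2 + 13*k - 1. ✓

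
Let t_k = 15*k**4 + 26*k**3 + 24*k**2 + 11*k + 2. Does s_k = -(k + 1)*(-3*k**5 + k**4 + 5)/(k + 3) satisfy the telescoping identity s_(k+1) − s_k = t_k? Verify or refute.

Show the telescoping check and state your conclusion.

Invalid: residual 2*(-12*k**5 - 72*k**4 - 102*k**3 - 83*k**2 - 35*k - 11)/(k**2 + 7*k + 12) ≠ 0.

s_(k+1) = -(k + 2)*(-3*(k + 1)**5 + (k + 1)**4 + 5)/(k + 4)
s_(k+1) − s_k = (15*k**6 + 107*k**5 + 242*k**4 + 287*k**3 + 201*k**2 + 76*k + 2)/(k**2 + 7*k + 12)
(s_(k+1) − s_k) − t_k = 2*(-12*k**5 - 72*k**4 - 102*k**3 - 83*k**2 - 35*k - 11)/(k**2 + 7*k + 12)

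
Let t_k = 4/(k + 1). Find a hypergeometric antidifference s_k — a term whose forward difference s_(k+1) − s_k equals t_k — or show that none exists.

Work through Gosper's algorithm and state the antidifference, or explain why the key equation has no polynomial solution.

none (Gosper's algorithm certifies no s_k)

Compute t_(k+1)/t_k: get (k + 1)/(k + 2).
Normal form (A,B,C) = (k + 1, k + 2, 1).
Need (k + 1)·f(k+1) − (k + 1)·f(k) = 1.
d = 0 from the (1,1,0) case.
Put f(k) = c0: A·f(k+1) − B(k−1)·f(k) − C = -1; need -1 = 0 — inconsistent ⇒ no f, not summable.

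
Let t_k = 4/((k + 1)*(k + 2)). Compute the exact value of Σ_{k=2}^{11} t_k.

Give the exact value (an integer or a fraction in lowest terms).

Step 1: r(k) = (k + 1)/(k + 3).
Take A(k)=k + 1, B(k)=k + 3, C(k)=1.
Set up (k + 1)·f(k+1) − (k + 2)·f(k) − (1) = 0.
From deg A=1, deg B=1, deg C=0: d=1.
Match coefficients ⇒ f(k) = k.
Certificate R = B(k−1)f/C = k*(k + 2) gives s_k = 4*k/(k + 1).
s_(k+1) − s_k = 4/(k**2 + 3*k + 2) = t_k.
Evaluate s at k=12 and k=2: 48/13 and 8/3; difference 40/39.

Σ = 40/39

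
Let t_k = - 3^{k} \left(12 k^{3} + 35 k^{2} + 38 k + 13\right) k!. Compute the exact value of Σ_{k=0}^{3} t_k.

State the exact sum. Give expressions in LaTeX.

Compute t_(k+1)/t_k: get 3*(12*k**4 + 83*k**3 + 215*k**2 + 242*k + 98)/(12*k**3 + 35*k**2 + 38*k + 13).
Gosper form: A/B · C(k+1)/C(k) with A=3*k + 3, B=1, C=k**3 + 35*k**2/12 + 19*k/6 + 13/12.
Key eq: (3*k + 3)·f(k+1) = (1)·f(k) + (k**3 + 35*k**2/12 + 19*k/6 + 13/12).
Degrees (1,0,3) ⇒ d ≤ 2.
Match coefficients ⇒ f(k) = (4*k**2 + k - 1)/12.
Then R = B(k−1)f/C = (4*k**2 + k - 1)/(12*k**3 + 35*k**2 + 38*k + 13), so s_k = R(k)·t_k = -3**k*(4*k**2 + k - 1)*factorial(k).
Check: Δs_k = -3**k*(12*k**3 + 35*k**2 + 38*k + 13)*factorial(k). ✓
Sum = s_(4) − s_(0); s_(4) = -130248, s_(0) = 1 ⇒ -130249.

Σ = -130249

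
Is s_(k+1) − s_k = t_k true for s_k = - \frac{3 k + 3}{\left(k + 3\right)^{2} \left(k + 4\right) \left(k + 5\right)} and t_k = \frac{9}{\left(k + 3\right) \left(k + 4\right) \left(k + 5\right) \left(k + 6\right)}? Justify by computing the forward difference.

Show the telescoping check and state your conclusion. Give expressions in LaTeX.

s_(k+1) = 3*(-k - 2)/((k + 4)**2*(k + 5)*(k + 6))
s_(k+1) − s_k = 3*(3*k**2 + 13*k + 6)/(k**6 + 25*k**5 + 257*k**4 + 1391*k**3 + 4182*k**2 + 6624*k + 4320)
(s_(k+1) − s_k) − t_k = 6*(-4*k - 15)/(k**6 + 25*k**5 + 257*k**4 + 1391*k**3 + 4182*k**2 + 6624*k + 4320)

Invalid: residual \frac{6 \left(- 4 k - 15\right)}{k^{6} + 25 k^{5} + 257 k^{4} + 1391 k^{3} + 4182 k^{2} + 6624 k + 4320} ≠ 0.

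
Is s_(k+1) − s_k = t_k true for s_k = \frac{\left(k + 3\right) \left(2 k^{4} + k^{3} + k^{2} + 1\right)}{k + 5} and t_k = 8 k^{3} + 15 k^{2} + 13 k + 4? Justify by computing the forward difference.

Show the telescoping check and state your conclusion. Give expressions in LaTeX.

s_(k+1) = (k + 4)*(2*(k + 1)**4 + (k + 1)**3 + (k + 1)**2 + 1)/(k + 6)
s_(k+1) − s_k = (8*k**5 + 91*k**4 + 310*k**3 + 423*k**2 + 296*k + 82)/(k**2 + 11*k + 30)
(s_(k+1) − s_k) − t_k = 2*(-6*k**4 - 54*k**3 - 87*k**2 - 69*k - 19)/(k**2 + 11*k + 30)

Invalid: residual \frac{2 \left(- 6 k^{4} - 54 k^{3} - 87 k^{2} - 69 k - 19\right)}{k^{2} + 11 k + 30} ≠ 0.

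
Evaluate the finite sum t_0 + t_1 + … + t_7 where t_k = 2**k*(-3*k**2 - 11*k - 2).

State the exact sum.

Σ = -46594

Step 1: r(k) = 2*(3*k**2 + 17*k + 16)/(3*k**2 + 11*k + 2).
A = 2, B = 1, C = k**2 + 11*k/3 + 2/3.
Solve (2)·f(k+1) − (1)·f(k) = k**2 + 11*k/3 + 2/3.
deg f ≤ 2 (via 0,0,2).
Solving with deg f ≤ 2: f(k) = (k - 1)*(3*k + 2)/3.
Then R = B(k−1)f/C = (k - 1)*(3*k + 2)/(3*k**2 + 11*k + 2), so s_k = R(k)·t_k = 2**k*(-3*k**2 + k + 2).
Verify: 2**k*(-3*k**2 - 11*k - 2) matches t_k.
Σ_(k=0)^(7) t_k = s_(8) − s_(0) = -46592 − (2) = -46594.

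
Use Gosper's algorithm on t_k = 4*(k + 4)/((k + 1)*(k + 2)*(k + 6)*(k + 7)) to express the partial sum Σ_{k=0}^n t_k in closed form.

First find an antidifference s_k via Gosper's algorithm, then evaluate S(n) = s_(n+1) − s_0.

t_(k+1)/t_k = (k + 1)*(k + 5)*(k + 6)/((k + 3)*(k + 4)*(k + 8)).
So A=k + 1 and B=k + 8, with C=k**4 + 16*k**3 + 95*k**2 + 248*k + 240.
Set up (k + 1)·f(k+1) − (k + 7)·f(k) − (k**4 + 16*k**3 + 95*k**2 + 248*k + 240) = 0.
Degrees (1,1,4) ⇒ d ≤ 6.
Solve for f: f(k) = k*(k + 2)*(k + 3)*(k + 4)*(k + 5)*(k + 7)/12 (degree 6 ≤ 6).
Then R = B(k−1)f/C = k*(k + 2)*(k + 7)**2/(12*(k + 4)), so s_k = R(k)·t_k = k*(k + 7)/(3*(k**2 + 7*k + 6)).
Check: Δs_k = 4*(k + 4)/(k**4 + 16*k**3 + 83*k**2 + 152*k + 84). ✓
Σ_(k=0)^n t_k = s_(n+1) − s_(0) = ((n**2 + 9*n + 8)/(3*(n**2 + 9*n + 14))) − (0), i.e. (n**2 + 9*n + 8)/(3*(n**2 + 9*n + 14)).

S(n) = (n**2 + 9*n + 8)/(3*(n**2 + 9*n + 14))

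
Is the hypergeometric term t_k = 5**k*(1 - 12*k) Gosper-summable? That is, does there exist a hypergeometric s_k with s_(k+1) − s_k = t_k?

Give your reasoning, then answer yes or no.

t_(k+1)/t_k = 5*(12*k + 11)/(12*k - 1).
So A=5 and B=1, with C=k - 1/12.
f must satisfy (5)·f(k+1) − (1)·f(k) = k - 1/12.
deg f ≤ 1 (via 0,0,1).
A polynomial solution: f(k) = (3*k - 4)/12.
Then R = B(k−1)f/C = (3*k - 4)/(12*k - 1), so s_k = R(k)·t_k = 5**k*(4 - 3*k).
Check: Δs_k = 5**k*(1 - 12*k). ✓

Yes. s_k = 5**k*(4 - 3*k).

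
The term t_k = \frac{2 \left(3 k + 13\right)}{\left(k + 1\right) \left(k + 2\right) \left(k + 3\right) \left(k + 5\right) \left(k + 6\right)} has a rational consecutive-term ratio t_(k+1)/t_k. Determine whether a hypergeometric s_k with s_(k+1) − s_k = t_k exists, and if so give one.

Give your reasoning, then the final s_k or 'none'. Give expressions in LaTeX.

Compute t_(k+1)/t_k: get (k + 1)*(k + 5)*(3*k + 16)/((k + 4)*(k + 7)*(3*k + 13)).
Factor: A=k + 1; B=k + 7; C=k**2 + 25*k/3 + 52/3.
Key eq: (k + 1)·f(k+1) = (k + 6)·f(k) + (k**2 + 25*k/3 + 52/3).
Bound: deg f ≤ 5.
Solving with deg f ≤ 5: f(k) = k*(k + 3)*(k + 4)*(k**2 + 8*k + 17)/30.
Get s_k = R·t_k = k*(k**2 + 8*k + 17)/(5*(k**3 + 8*k**2 + 17*k + 10)) with R(k) = B(k−1)f(k)/C(k) = k*(k + 3)*(k + 6)*(k**2 + 8*k + 17)/(10*(3*k + 13)).
Δs = 2*(3*k + 13)/(k**5 + 17*k**4 + 107*k**3 + 307*k**2 + 396*k + 180), as required.

s_k = \frac{k \left(k^{2} + 8 k + 17\right)}{5 \left(k^{3} + 8 k^{2} + 17 k + 10\right)}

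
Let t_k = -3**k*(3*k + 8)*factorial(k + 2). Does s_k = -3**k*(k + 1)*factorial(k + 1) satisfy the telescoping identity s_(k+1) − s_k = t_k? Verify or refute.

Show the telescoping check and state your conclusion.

s_(k+1) = -3**(k + 1)*(k + 2)*factorial(k + 2)
s_(k+1) − s_k = -3**k*(3*k**2 + 11*k + 11)*factorial(k + 1)
(s_(k+1) − s_k) − t_k = 3**k*(3*k + 5)*factorial(k + 1)

Invalid: residual 3**k*(3*k + 5)*factorial(k + 1) ≠ 0.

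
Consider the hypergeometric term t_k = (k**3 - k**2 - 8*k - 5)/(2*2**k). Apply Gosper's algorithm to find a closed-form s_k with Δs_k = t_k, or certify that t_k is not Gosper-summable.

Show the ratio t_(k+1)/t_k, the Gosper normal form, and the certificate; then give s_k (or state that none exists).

s_k = (-k**3 - 2*k**2 + k + 3)/2**k

r(k) = (k**3 + 2*k**2 - 7*k - 13)/(2*(k**3 - k**2 - 8*k - 5)) after simplifying.
Normal form (A,B,C) = (1/2, 1, k**3 - k**2 - 8*k - 5).
Need (1/2)·f(k+1) − (1)·f(k) = k**3 - k**2 - 8*k - 5.
Bound: deg f ≤ 3.
A polynomial solution: f(k) = -2*(k**3 + 2*k**2 - k - 3).
R(k) = B(k−1)·f(k)/C(k) = -2*(k**3 + 2*k**2 - k - 3)/(k**3 - k**2 - 8*k - 5); s_k = R·t_k = (-k**3 - 2*k**2 + k + 3)/2**k.
s_(k+1) − s_k = (k**3 - k**2 - 8*k - 5)/(2*2**k) = t_k.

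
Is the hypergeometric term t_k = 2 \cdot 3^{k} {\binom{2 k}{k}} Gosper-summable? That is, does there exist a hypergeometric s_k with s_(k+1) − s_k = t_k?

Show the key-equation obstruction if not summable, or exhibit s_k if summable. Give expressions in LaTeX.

No. Not Gosper-summable.

Compute t_(k+1)/t_k: get 6*(2*k + 1)/(k + 1).
Take A(k)=12*k + 6, B(k)=k + 1, C(k)=1.
Need (12*k + 6)·f(k+1) − (k)·f(k) = 1.
d = -1 from the (1,1,0) case.
deg f ≤ -1 is impossible — no certificate.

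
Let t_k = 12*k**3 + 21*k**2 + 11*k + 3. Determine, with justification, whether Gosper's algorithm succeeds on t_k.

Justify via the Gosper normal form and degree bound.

The ratio is (12*k**3 + 57*k**2 + 89*k + 47)/(12*k**3 + 21*k**2 + 11*k + 3).
Take A(k)=1, B(k)=1, C(k)=k**3 + 7*k**2/4 + 11*k/12 + 1/4.
f must satisfy (1)·f(k+1) − (1)·f(k) = k**3 + 7*k**2/4 + 11*k/12 + 1/4.
d = 4 from the (0,0,3) case.
Coefficient equations give f(k) = k*(3*k**3 + k**2 - 2*k + 1)/12.
So s_k = (B(k−1)f/C)·t_k = (k*(3*k**3 + k**2 - 2*k + 1)/(12*k**3 + 21*k**2 + 11*k + 3))·t_k = k*(3*k**3 + k**2 - 2*k + 1).
Check: Δs_k = 12*k**3 + 21*k**2 + 11*k + 3. ✓

Yes. s_k = k*(3*k**3 + k**2 - 2*k + 1).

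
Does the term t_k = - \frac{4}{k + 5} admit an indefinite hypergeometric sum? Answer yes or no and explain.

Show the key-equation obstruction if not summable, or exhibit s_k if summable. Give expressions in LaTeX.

No — t_k has no hypergeometric antidifference.

t_(k+1)/t_k = (k + 5)/(k + 6).
Normal form (A,B,C) = (k + 5, k + 6, 1).
f must satisfy (k + 5)·f(k+1) − (k + 5)·f(k) = 1.
Degrees (1,1,0) ⇒ d ≤ 0.
f = c0 ⇒ A·f(k+1) − B(k−1)·f(k) − C = -1. The system {-1 = 0} is inconsistent; no antidifference.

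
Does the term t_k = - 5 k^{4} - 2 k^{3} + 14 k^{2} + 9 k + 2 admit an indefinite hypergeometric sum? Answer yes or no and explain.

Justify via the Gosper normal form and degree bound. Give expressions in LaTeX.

Yes. s_k = k^{2} \left(- k^{3} + 2 k^{2} + 4 k - 3\right).

r(k) = (5*k**4 + 22*k**3 + 22*k**2 - 11*k - 18)/(5*k**4 + 2*k**3 - 14*k**2 - 9*k - 2) after simplifying.
So A=1 and B=1, with C=k**4 + 2*k**3/5 - 14*k**2/5 - 9*k/5 - 2/5.
Key eq: (1)·f(k+1) = (1)·f(k) + (k**4 + 2*k**3/5 - 14*k**2/5 - 9*k/5 - 2/5).
d = 5 from the (0,0,4) case.
Solving with deg f ≤ 5: f(k) = k**2*(k - 3)*(k**2 + k - 1)/5.
Get s_k = R·t_k = k**2*(-k**3 + 2*k**2 + 4*k - 3) with R(k) = B(k−1)f(k)/C(k) = k**2*(k - 3)*(k**2 + k - 1)/(5*k**4 + 2*k**3 - 14*k**2 - 9*k - 2).
Δs = -5*k**4 - 2*k**3 + 14*k**2 + 9*k + 2, as required.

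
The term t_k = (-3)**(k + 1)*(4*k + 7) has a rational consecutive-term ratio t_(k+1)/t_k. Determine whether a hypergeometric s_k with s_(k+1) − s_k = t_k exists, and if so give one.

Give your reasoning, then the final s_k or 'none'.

s_k = 3*(-3)**k*(k + 1)

t_(k+1)/t_k = 3*(-4*k - 11)/(4*k + 7).
A = -3, B = 1, C = k + 7/4.
Need (-3)·f(k+1) − (1)·f(k) = k + 7/4.
d = 1 from the (0,0,1) case.
Coefficient equations give f(k) = -(k + 1)/4.
Then R = B(k−1)f/C = -(k + 1)/(4*k + 7), so s_k = R(k)·t_k = 3*(-3)**k*(k + 1).
Δs = (-3)**(k + 1)*(4*k + 7), as required.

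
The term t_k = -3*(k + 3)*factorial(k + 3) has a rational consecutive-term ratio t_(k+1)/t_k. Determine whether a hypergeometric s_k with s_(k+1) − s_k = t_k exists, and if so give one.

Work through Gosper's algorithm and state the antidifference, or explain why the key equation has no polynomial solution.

r(k) = (k + 4)**2/(k + 3) after simplifying.
Normal form (A,B,C) = (k + 4, 1, k + 3).
f must satisfy (k + 4)·f(k+1) − (1)·f(k) = k + 3.
Degrees (1,0,1) ⇒ d ≤ 0.
Coefficient equations give f(k) = 1.
R(k) = B(k−1)·f(k)/C(k) = 1/(k + 3); s_k = R·t_k = -3*factorial(k + 3).
Verify: -3*(k + 3)*factorial(k + 3) matches t_k.

s_k = -3*factorial(k + 3)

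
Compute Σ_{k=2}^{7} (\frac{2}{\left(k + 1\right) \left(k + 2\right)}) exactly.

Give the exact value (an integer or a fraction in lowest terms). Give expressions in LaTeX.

Compute t_(k+1)/t_k: get (k + 1)/(k + 3).
So A=k + 1 and B=k + 3, with C=1.
Need (k + 1)·f(k+1) − (k + 2)·f(k) = 1.
Bound: deg f ≤ 1.
A polynomial solution: f(k) = k.
Certificate R = B(k−1)f/C = k*(k + 2) gives s_k = 2*k/(k + 1).
s_(k+1) − s_k = 2/(k**2 + 3*k + 2) = t_k.
Σ_(k=2)^(7) t_k = s_(8) − s_(2) = 16/9 − (4/3) = 4/9.

Σ = 4/9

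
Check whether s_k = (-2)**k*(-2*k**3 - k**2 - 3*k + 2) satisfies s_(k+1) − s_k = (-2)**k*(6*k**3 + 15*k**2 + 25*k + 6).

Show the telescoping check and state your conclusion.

s_(k+1) = 2*(-2)**k*(2*k**3 + 7*k**2 + 11*k + 4)
s_(k+1) − s_k = (-2)**k*(6*k**3 + 15*k**2 + 25*k + 6)
(s_(k+1) − s_k) − t_k = 0

valid (s_(k+1) − s_k reduces to t_k)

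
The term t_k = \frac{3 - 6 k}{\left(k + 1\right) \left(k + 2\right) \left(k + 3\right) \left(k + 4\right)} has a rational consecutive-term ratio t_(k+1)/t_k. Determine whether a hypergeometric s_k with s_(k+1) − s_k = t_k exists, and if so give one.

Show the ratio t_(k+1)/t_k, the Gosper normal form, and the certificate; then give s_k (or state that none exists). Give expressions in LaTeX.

Ratio r(k) = (k + 1)*(2*k + 1)/((k + 5)*(2*k - 1)).
Gosper form: A/B · C(k+1)/C(k) with A=k + 1, B=k + 5, C=k - 1/2.
Key eq: (k + 1)·f(k+1) = (k + 4)·f(k) + (k - 1/2).
From deg A=1, deg B=1, deg C=1: d=3.
Solving with deg f ≤ 3: f(k) = -k/2.
R(k) = B(k−1)·f(k)/C(k) = -k*(k + 4)/(2*k - 1); s_k = R·t_k = 3*k/((k + 1)*(k + 2)*(k + 3)).
s_(k+1) − s_k = 3*(1 - 2*k)/(k**4 + 10*k**3 + 35*k**2 + 50*k + 24) = t_k.

s_k = \frac{3 k}{\left(k + 1\right) \left(k + 2\right) \left(k + 3\right)}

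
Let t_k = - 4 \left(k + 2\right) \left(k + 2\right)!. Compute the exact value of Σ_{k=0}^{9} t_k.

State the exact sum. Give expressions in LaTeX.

The ratio is (k + 3)**2/(k + 2).
A = k + 3, B = 1, C = k + 2.
Solve (k + 3)·f(k+1) − (1)·f(k) = k + 2.
deg f ≤ 0 (via 1,0,1).
Solve for f: f(k) = 1 (degree 0 ≤ 0).
So s_k = (B(k−1)f/C)·t_k = (1/(k + 2))·t_k = -4*factorial(k + 2).
s_(k+1) − s_k = -4*(k + 2)*factorial(k + 2) = t_k.
Telescoping: Σ = s_(10) − s_(0) = -1916006400 − (-8) = -1916006392.

Σ = -1916006392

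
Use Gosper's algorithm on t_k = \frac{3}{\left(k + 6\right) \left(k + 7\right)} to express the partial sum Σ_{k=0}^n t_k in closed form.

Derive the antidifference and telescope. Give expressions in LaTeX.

S(n) = \frac{n + 1}{2 \left(n + 7\right)}

Compute t_(k+1)/t_k: get (k + 6)/(k + 8).
Factor: A=k + 6; B=k + 8; C=1.
Solve (k + 6)·f(k+1) − (k + 7)·f(k) = 1.
d = 1 from the (1,1,0) case.
Match coefficients ⇒ f(k) = k/6.
Get s_k = R·t_k = k/(2*(k + 6)) with R(k) = B(k−1)f(k)/C(k) = k*(k + 7)/6.
Check: Δs_k = 3/(k**2 + 13*k + 42). ✓
Evaluate: s_(n+1) = (n + 1)/(2*(n + 7)); subtract s_(0) = 0 ⇒ S(n) = (n + 1)/(2*(n + 7)).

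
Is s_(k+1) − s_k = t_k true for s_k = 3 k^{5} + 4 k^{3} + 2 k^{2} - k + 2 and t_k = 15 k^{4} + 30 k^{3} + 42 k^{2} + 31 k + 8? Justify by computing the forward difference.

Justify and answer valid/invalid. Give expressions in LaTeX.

s_(k+1) = -k + 3*(k + 1)**5 + 4*(k + 1)**3 + 2*(k + 1)**2 + 1
s_(k+1) − s_k = 15*k**4 + 30*k**3 + 42*k**2 + 31*k + 8
(s_(k+1) − s_k) − t_k = 0

valid; difference matches t_k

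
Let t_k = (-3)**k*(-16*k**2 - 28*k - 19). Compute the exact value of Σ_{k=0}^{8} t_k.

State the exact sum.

r(k) = 3*(-16*k**2 - 60*k - 63)/(16*k**2 + 28*k + 19) after simplifying.
Factor: A=-3; B=1; C=k**2 + 7*k/4 + 19/16.
Key eq: (-3)·f(k+1) = (1)·f(k) + (k**2 + 7*k/4 + 19/16).
Degrees (0,0,2) ⇒ d ≤ 2.
Coefficient equations give f(k) = -(4*k**2 + k + 1)/16.
R(k) = B(k−1)·f(k)/C(k) = -(4*k**2 + k + 1)/(16*k**2 + 28*k + 19); s_k = R·t_k = (-3)**k*(4*k**2 + k + 1).
Verify: (-3)**k*(-16*k**2 - 28*k - 19) matches t_k.
Σ_(k=0)^(8) t_k = s_(9) − s_(0) = -6574122 − (1) = -6574123.

Σ = -6574123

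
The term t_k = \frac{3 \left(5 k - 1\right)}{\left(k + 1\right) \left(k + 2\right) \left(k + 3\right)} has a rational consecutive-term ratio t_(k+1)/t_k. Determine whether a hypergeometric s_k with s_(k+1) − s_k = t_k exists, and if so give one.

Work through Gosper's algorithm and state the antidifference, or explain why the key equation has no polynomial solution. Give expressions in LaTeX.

Step 1: r(k) = (k + 1)*(5*k + 4)/((k + 4)*(5*k - 1)).
So A=k + 1 and B=k + 4, with C=k - 1/5.
Set up (k + 1)·f(k+1) − (k + 3)·f(k) − (k - 1/5) = 0.
deg f ≤ 2 (via 1,1,1).
Match coefficients ⇒ f(k) = k*(k - 2)/5.
R(k) = B(k−1)·f(k)/C(k) = k*(k - 2)*(k + 3)/(5*k - 1); s_k = R·t_k = 3*k*(k - 2)/((k + 1)*(k + 2)).
Δs = 3*(5*k - 1)/(k**3 + 6*k**2 + 11*k + 6), as required.

s_k = \frac{3 k \left(k - 2\right)}{\left(k + 1\right) \left(k + 2\right)}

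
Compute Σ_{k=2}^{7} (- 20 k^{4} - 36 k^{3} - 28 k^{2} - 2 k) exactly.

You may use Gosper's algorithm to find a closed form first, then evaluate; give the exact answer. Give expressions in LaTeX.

Step 1: r(k) = (10*k**4 + 58*k**3 + 128*k**2 + 123*k + 43)/(k*(10*k**3 + 18*k**2 + 14*k + 1)).
Factor: A=1; B=1; C=k**4 + 9*k**3/5 + 7*k**2/5 + k/10.
Set up (1)·f(k+1) − (1)·f(k) − (k**4 + 9*k**3/5 + 7*k**2/5 + k/10) = 0.
Bound: deg f ≤ 5.
Solving with deg f ≤ 5: f(k) = k*(k - 1)*(4*k**3 + 3*k**2 + k - 3)/20.
R(k) = B(k−1)·f(k)/C(k) = (k - 1)*(4*k**3 + 3*k**2 + k - 3)/(2*(10*k**3 + 18*k**2 + 14*k + 1)); s_k = R·t_k = k*(-4*k**4 + k**3 + 2*k**2 + 4*k - 3).
Check: Δs_k = 2*k*(-10*k**3 - 18*k**2 - 14*k - 1). ✓
Telescoping: Σ = s_(8) − s_(2) = -125720 − (-86) = -125634.

Σ = -125634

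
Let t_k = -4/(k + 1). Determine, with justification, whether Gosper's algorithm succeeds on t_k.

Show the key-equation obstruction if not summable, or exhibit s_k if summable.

No; the coefficient equations for f are inconsistent.

Step 1: r(k) = (k + 1)/(k + 2).
A = k + 1, B = k + 2, C = 1.
Set up (k + 1)·f(k+1) − (k + 1)·f(k) − (1) = 0.
Degrees (1,1,0) ⇒ d ≤ 0.
Generic f = c0 gives residual -1; -1 = 0 cannot hold, so t_k is not Gosper-summable.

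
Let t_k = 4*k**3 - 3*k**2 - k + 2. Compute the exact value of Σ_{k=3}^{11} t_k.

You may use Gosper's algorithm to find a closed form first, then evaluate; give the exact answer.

Σ = 15840

The ratio is (4*k**3 + 9*k**2 + 5*k + 2)/(4*k**3 - 3*k**2 - k + 2).
So A=1 and B=1, with C=k**3 - 3*k**2/4 - k/4 + 1/2.
f must satisfy (1)·f(k+1) − (1)·f(k) = k**3 - 3*k**2/4 - k/4 + 1/2.
From deg A=0, deg B=0, deg C=3: d=4.
Solving with deg f ≤ 4: f(k) = k*(k**3 - 3*k**2 + 2*k + 2)/4.
Certificate R = B(k−1)f/C = k*(k**3 - 3*k**2 + 2*k + 2)/(4*k**3 - 3*k**2 - k + 2) gives s_k = k*(k**3 - 3*k**2 + 2*k + 2).
Verify: 4*k**3 - 3*k**2 - k + 2 matches t_k.
Evaluate s at k=12 and k=3: 15864 and 24; difference 15840.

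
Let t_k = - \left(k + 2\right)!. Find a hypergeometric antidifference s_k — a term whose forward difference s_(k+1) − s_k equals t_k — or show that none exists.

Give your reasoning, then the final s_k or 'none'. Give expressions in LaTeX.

Compute t_(k+1)/t_k: get k + 3.
Take A(k)=k + 3, B(k)=1, C(k)=1.
f must satisfy (k + 3)·f(k+1) − (1)·f(k) = 1.
deg f ≤ -1 (via 1,0,0).
deg f ≤ -1 is impossible — no certificate.

no hypergeometric antidifference exists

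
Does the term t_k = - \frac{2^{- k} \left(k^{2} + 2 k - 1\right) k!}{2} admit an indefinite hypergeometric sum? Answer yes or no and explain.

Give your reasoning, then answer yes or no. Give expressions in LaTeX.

Yes. s_k = - 2^{- k} \left(k + 2\right) k!.

Compute t_(k+1)/t_k: get (k + 1)*(2*k + (k + 1)**2 + 1)/(2*(k**2 + 2*k - 1)).
Normal form (A,B,C) = (k/2 + 1/2, 1, k**2 + 2*k - 1).
Need (k/2 + 1/2)·f(k+1) − (1)·f(k) = k**2 + 2*k - 1.
Bound: deg f ≤ 1.
Match coefficients ⇒ f(k) = 2*(k + 2).
Get s_k = R·t_k = -(k + 2)*factorial(k)/2**k with R(k) = B(k−1)f(k)/C(k) = 2*(k + 2)/(k**2 + 2*k - 1).
Check: Δs_k = -(k**2 + 2*k - 1)*factorial(k)/(2*2**k). ✓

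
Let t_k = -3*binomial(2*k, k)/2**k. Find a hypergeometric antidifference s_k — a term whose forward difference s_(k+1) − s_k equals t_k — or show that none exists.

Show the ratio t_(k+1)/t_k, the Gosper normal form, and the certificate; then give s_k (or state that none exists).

none (Gosper's algorithm certifies no s_k)

Ratio r(k) = (2*k + 1)/(k + 1).
Factor: A=2*k + 1; B=k + 1; C=1.
Set up (2*k + 1)·f(k+1) − (k)·f(k) − (1) = 0.
Degrees (1,1,0) ⇒ d ≤ -1.
deg f ≤ -1 is impossible — no certificate.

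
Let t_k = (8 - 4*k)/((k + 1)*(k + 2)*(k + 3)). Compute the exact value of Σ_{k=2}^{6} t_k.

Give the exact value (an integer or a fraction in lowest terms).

Σ = -5/36

Compute t_(k+1)/t_k: get (k - 1)*(k + 1)/((k - 2)*(k + 4)).
Take A(k)=k + 1, B(k)=k + 4, C(k)=k - 2.
Set up (k + 1)·f(k+1) − (k + 3)·f(k) − (k - 2) = 0.
Degrees (1,1,1) ⇒ d ≤ 2.
A polynomial solution: f(k) = -k*(k + 7)/4.
R(k) = B(k−1)·f(k)/C(k) = -k*(k + 3)*(k + 7)/(4*(k - 2)); s_k = R·t_k = k*(k + 7)/((k + 1)*(k + 2)).
Verify: 4*(2 - k)/(k**3 + 6*k**2 + 11*k + 6) matches t_k.
Evaluate s at k=7 and k=2: 49/36 and 3/2; difference -5/36.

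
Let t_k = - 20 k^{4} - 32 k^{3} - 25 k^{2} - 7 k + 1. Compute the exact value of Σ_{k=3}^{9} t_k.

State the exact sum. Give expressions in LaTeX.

Ratio r(k) = (20*k**4 + 112*k**3 + 241*k**2 + 233*k + 83)/(20*k**4 + 32*k**3 + 25*k**2 + 7*k - 1).
Factor: A=1; B=1; C=k**4 + 8*k**3/5 + 5*k**2/4 + 7*k/20 - 1/20.
Key eq: (1)·f(k+1) = (1)·f(k) + (k**4 + 8*k**3/5 + 5*k**2/4 + 7*k/20 - 1/20).
d = 5 from the (0,0,4) case.
Coefficient equations give f(k) = k*(4*k**4 - 2*k**3 - k**2 - k - 1)/20.
Get s_k = R·t_k = k*(-4*k**4 + 2*k**3 + k**2 + k + 1) with R(k) = B(k−1)f(k)/C(k) = k*(4*k**4 - 2*k**3 - k**2 - k - 1)/(20*k**4 + 32*k**3 + 25*k**2 + 7*k - 1).
Verify: -20*k**4 - 32*k**3 - 25*k**2 - 7*k + 1 matches t_k.
Σ_(k=3)^(9) t_k = s_(10) − s_(3) = -378890 − (-771) = -378119.

Σ = -378119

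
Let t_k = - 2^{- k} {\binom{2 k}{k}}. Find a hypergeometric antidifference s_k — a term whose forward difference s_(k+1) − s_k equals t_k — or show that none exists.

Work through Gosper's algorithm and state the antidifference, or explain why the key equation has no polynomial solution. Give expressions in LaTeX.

not Gosper-summable; s_k does not exist

Ratio r(k) = (2*k + 1)/(k + 1).
So A=2*k + 1 and B=k + 1, with C=1.
f must satisfy (2*k + 1)·f(k+1) − (k)·f(k) = 1.
d = -1 from the (1,1,0) case.
d = -1 < 0 ⇒ no nonzero polynomial f; not summable.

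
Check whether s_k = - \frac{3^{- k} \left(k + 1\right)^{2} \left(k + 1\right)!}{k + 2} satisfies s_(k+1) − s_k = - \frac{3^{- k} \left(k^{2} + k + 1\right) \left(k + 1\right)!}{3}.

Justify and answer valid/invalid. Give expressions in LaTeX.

s_(k+1) = -(k + 2)**2*factorial(k + 2)/(3*3**k*(k + 3))
s_(k+1) − s_k = -(k**4 + 5*k**3 + 9*k**2 + 11*k + 7)*factorial(k + 1)/(3*3**k*(k + 2)*(k + 3))
(s_(k+1) − s_k) − t_k = (k**3 + 3*k**2 - 1)*factorial(k + 1)/(3*3**k*(k + 2)*(k + 3))

Invalid: residual \frac{3^{- k} \left(k^{3} + 3 k^{2} - 1\right) \left(k + 1\right)!}{3 \left(k + 2\right) \left(k + 3\right)} ≠ 0.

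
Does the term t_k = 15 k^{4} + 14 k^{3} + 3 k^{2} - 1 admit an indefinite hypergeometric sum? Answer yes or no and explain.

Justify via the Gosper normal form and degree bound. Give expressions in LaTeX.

Yes. s_k = k \left(3 k^{4} - 4 k^{3} - k^{2} + 2 k - 1\right).

Ratio r(k) = (15*k**4 + 74*k**3 + 135*k**2 + 108*k + 31)/(15*k**4 + 14*k**3 + 3*k**2 - 1).
Factor: A=1; B=1; C=k**4 + 14*k**3/15 + k**2/5 - 1/15.
Set up (1)·f(k+1) − (1)·f(k) − (k**4 + 14*k**3/15 + k**2/5 - 1/15) = 0.
From deg A=0, deg B=0, deg C=4: d=5.
A polynomial solution: f(k) = k*(3*k**4 - 4*k**3 - k**2 + 2*k - 1)/15.
So s_k = (B(k−1)f/C)·t_k = (k*(3*k**4 - 4*k**3 - k**2 + 2*k - 1)/(15*k**4 + 14*k**3 + 3*k**2 - 1))·t_k = k*(3*k**4 - 4*k**3 - k**2 + 2*k - 1).
s_(k+1) − s_k = 15*k**4 + 14*k**3 + 3*k**2 - 1 = t_k.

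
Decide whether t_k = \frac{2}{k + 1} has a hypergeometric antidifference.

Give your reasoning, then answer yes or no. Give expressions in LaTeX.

The ratio is (k + 1)/(k + 2).
A = k + 1, B = k + 2, C = 1.
Solve (k + 1)·f(k+1) − (k + 1)·f(k) = 1.
Degrees (1,1,0) ⇒ d ≤ 0.
f = c0 ⇒ A·f(k+1) − B(k−1)·f(k) − C = -1. The system {-1 = 0} is inconsistent; no antidifference.

No; the coefficient equations for f are inconsistent.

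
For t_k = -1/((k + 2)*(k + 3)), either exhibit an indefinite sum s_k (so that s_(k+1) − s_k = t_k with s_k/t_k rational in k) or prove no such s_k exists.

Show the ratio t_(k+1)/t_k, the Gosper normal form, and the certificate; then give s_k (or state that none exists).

Step 1: r(k) = (k + 2)/(k + 4).
Gosper form: A/B · C(k+1)/C(k) with A=k + 2, B=k + 4, C=1.
Set up (k + 2)·f(k+1) − (k + 3)·f(k) − (1) = 0.
d = 1 from the (1,1,0) case.
Solve for f: f(k) = k/2 (degree 1 ≤ 1).
Then R = B(k−1)f/C = k*(k + 3)/2, so s_k = R(k)·t_k = -k/(2*k + 4).
Check: Δs_k = -1/(k**2 + 5*k + 6). ✓

s_k = -k/(2*k + 4)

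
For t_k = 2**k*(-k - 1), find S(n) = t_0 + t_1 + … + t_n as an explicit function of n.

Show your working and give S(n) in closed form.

The ratio is 2*(k + 2)/(k + 1).
Normal form (A,B,C) = (2, 1, k + 1).
Solve (2)·f(k+1) − (1)·f(k) = k + 1.
d = 1 from the (0,0,1) case.
Coefficient equations give f(k) = k - 1.
Certificate R = B(k−1)f/C = (k - 1)/(k + 1) gives s_k = 2**k*(1 - k).
Verify: 2**k*(-k - 1) matches t_k.
Evaluate: s_(n+1) = -2**(n + 1)*n; subtract s_(0) = 1 ⇒ S(n) = -2*2**n*n - 1.

S(n) = -2*2**n*n - 1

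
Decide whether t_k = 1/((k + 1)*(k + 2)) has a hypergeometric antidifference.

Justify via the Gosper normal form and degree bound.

Yes. s_k = k/(k + 1).

Step 1: r(k) = (k + 1)/(k + 3).
Factor: A=k + 1; B=k + 3; C=1.
Solve (k + 1)·f(k+1) − (k + 2)·f(k) = 1.
From deg A=1, deg B=1, deg C=0: d=1.
Solve for f: f(k) = k (degree 1 ≤ 1).
Then R = B(k−1)f/C = k*(k + 2), so s_k = R(k)·t_k = k/(k + 1).
Δs = 1/(k**2 + 3*k + 2), as required.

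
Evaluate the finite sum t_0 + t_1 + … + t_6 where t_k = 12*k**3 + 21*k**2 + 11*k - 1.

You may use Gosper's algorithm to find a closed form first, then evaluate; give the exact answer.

Σ = 7427

The ratio is (12*k**3 + 57*k**2 + 89*k + 43)/(12*k**3 + 21*k**2 + 11*k - 1).
So A=1 and B=1, with C=k**3 + 7*k**2/4 + 11*k/12 - 1/12.
f must satisfy (1)·f(k+1) − (1)·f(k) = k**3 + 7*k**2/4 + 11*k/12 - 1/12.
d = 4 from the (0,0,3) case.
Solving with deg f ≤ 4: f(k) = k*(3*k**3 + k**2 - 2*k - 3)/12.
So s_k = (B(k−1)f/C)·t_k = (k*(3*k**3 + k**2 - 2*k - 3)/(12*k**3 + 21*k**2 + 11*k - 1))·t_k = k*(3*k**3 + k**2 - 2*k - 3).
Verify: 12*k**3 + 21*k**2 + 11*k - 1 matches t_k.
Evaluate s at k=7 and k=0: 7427 and 0; difference 7427.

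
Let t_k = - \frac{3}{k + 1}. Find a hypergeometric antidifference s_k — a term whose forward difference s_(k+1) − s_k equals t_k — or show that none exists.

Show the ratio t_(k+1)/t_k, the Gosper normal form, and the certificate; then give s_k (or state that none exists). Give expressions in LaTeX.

r(k) = (k + 1)/(k + 2) after simplifying.
Take A(k)=k + 1, B(k)=k + 2, C(k)=1.
f must satisfy (k + 1)·f(k+1) − (k + 1)·f(k) = 1.
Bound: deg f ≤ 0.
Generic f = c0 gives residual -1; -1 = 0 cannot hold, so t_k is not Gosper-summable.

no hypergeometric antidifference exists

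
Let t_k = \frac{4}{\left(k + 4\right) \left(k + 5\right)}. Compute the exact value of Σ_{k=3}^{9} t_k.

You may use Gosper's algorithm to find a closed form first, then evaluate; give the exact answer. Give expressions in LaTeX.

Σ = 2/7

Compute t_(k+1)/t_k: get (k + 4)/(k + 6).
Gosper form: A/B · C(k+1)/C(k) with A=k + 4, B=k + 6, C=1.
Need (k + 4)·f(k+1) − (k + 5)·f(k) = 1.
Bound: deg f ≤ 1.
Match coefficients ⇒ f(k) = k/4.
Certificate R = B(k−1)f/C = k*(k + 5)/4 gives s_k = k/(k + 4).
Δs = 4/(k**2 + 9*k + 20), as required.
Sum = s_(10) − s_(3); s_(10) = 5/7, s_(3) = 3/7 ⇒ 2/7.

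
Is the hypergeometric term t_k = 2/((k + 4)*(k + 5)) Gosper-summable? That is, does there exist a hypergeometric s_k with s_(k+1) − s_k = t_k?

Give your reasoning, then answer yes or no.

Yes. s_k = k/(2*(k + 4)).

r(k) = (k + 4)/(k + 6) after simplifying.
A = k + 4, B = k + 6, C = 1.
f must satisfy (k + 4)·f(k+1) − (k + 5)·f(k) = 1.
Degrees (1,1,0) ⇒ d ≤ 1.
Match coefficients ⇒ f(k) = k/4.
Certificate R = B(k−1)f/C = k*(k + 5)/4 gives s_k = k/(2*(k + 4)).
s_(k+1) − s_k = 2/(k**2 + 9*k + 20) = t_k.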